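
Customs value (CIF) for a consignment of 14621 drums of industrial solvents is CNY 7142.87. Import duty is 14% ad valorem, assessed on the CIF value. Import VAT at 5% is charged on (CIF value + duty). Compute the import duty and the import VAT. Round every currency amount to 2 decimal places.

Import duty: CNY 1000.00; import VAT: CNY 407.14

Import duty = 7142.87 × 14% = 1000.00
VAT base = CIF + duty = 7142.87 + 1000.00 = 8142.87
Import VAT = 8142.87 × 5% = 407.14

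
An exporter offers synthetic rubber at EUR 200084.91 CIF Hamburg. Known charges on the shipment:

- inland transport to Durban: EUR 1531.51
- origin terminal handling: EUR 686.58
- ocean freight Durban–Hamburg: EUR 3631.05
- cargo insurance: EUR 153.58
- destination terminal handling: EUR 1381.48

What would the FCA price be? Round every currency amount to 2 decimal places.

FCA price: EUR 195613.70

Not relevant to the conversion: inland to port — on the seller under both CIF and FCA; already in the CIF price and stays in the FCA price. destination terminal — on the buyer under both terms; not part of either seller's price.
From CIF to FCA, the seller no longer bears: origin terminal, freight, insurance.
FCA price = 200084.91 − 686.58 − 3631.05 − 153.58 = 195613.70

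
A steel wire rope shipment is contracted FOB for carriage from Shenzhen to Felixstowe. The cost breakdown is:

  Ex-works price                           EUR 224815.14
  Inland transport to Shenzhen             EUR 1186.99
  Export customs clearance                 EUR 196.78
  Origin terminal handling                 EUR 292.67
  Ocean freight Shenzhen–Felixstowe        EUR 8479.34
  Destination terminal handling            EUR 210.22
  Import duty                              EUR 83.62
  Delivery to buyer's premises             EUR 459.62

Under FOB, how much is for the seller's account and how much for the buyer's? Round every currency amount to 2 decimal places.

Seller: EUR 226491.58; buyer: EUR 9232.80

FOB: the seller bears costs until goods are on board at the origin port; the buyer bears freight, insurance and all costs thereafter.
Seller's account: goods 224815.14 + inland to port 1186.99 + export clearance 196.78 + origin terminal 292.67 = 226491.58
Buyer's account: freight 8479.34 + destination terminal 210.22 + duty 83.62 + delivery 459.62 = 9232.80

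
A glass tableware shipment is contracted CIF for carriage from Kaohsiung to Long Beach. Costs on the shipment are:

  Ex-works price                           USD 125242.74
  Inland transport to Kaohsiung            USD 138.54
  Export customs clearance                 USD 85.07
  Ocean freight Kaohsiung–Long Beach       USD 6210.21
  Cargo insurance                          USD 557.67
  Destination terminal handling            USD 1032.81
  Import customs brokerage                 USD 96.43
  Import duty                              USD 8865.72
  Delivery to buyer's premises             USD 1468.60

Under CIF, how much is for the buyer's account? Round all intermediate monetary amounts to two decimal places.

Buyer's account: USD 11463.56

CIF: the seller pays costs through ocean freight and marine insurance to the destination port.
Seller's account: goods 125242.74 + inland to port 138.54 + export clearance 85.07 + freight 6210.21 + insurance 557.67 = 132234.23
Buyer's account: destination terminal 1032.81 + brokerage 96.43 + duty 8865.72 + delivery 1468.60 = 11463.56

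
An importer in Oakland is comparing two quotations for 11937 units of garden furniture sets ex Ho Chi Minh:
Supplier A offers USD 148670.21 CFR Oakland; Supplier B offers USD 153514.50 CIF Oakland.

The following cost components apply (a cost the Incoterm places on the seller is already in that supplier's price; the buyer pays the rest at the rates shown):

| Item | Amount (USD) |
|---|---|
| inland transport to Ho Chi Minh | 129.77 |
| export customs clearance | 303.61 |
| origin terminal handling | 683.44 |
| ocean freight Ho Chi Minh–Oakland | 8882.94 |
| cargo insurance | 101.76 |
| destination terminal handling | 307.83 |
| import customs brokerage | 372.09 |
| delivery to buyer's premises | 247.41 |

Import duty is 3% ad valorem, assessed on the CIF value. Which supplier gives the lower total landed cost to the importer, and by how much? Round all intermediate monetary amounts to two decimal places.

Supplier A (CFR):
CIF value = CFR price + insurance = 148670.21 + 101.76 = 148771.97
Import duty = 148771.97 × 3% = 4463.16
Buyer bears (A): 101.76 + 307.83 + 372.09 + 247.41 = 1029.09
Landed cost (A) = invoice 148670.21 + 1029.09 + duty 4463.16 = 154162.46
Supplier B (CIF):
The CIF price already equals the CIF value: 153514.50
Import duty = 153514.50 × 3% = 4605.44
Buyer bears (B): 307.83 + 372.09 + 247.41 = 927.33
Landed cost (B) = invoice 153514.50 + 927.33 + duty 4605.44 = 159047.27
Difference = |154162.46 − 159047.27| = 4884.81

Supplier A is cheaper by USD 4884.81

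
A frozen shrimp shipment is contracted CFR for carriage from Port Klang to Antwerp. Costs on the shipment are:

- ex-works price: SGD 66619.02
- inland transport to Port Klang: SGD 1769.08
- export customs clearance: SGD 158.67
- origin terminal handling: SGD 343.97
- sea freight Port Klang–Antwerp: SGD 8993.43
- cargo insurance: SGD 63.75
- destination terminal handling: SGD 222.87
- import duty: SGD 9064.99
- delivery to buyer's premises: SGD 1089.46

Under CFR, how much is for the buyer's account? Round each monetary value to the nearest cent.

Buyer's account: SGD 10441.07

CFR: the seller pays costs through ocean freight to the destination port, but not insurance.
Seller's account: goods 66619.02 + inland to port 1769.08 + export clearance 158.67 + origin terminal 343.97 + freight 8993.43 = 77884.17
Buyer's account: insurance 63.75 + destination terminal 222.87 + duty 9064.99 + delivery 1089.46 = 10441.07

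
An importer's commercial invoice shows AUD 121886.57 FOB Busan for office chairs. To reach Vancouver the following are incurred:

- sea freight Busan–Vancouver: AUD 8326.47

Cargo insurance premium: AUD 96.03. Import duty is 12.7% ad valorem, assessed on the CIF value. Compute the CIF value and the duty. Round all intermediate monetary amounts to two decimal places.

CIF = FOB price + freight + insurance
CIF = 121886.57 + 8326.47 + 96.03 = 130309.07
Import duty = 130309.07 × 12.7% = 16549.25

CIF value: AUD 130309.07; import duty: AUD 16549.25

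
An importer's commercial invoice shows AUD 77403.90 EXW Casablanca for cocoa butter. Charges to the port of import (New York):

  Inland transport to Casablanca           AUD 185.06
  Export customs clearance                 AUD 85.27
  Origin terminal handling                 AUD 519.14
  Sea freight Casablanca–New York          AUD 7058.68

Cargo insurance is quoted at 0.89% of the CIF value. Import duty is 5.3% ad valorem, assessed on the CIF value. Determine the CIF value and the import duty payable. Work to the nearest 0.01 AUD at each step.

Let C be the CIF value. C = EXW price + pre-shipment costs + freight + 0.89% × C
C − 0.89% × C = 77403.90 + 185.06 + 85.27 + 519.14 + 7058.68
0.9911 × C = 85252.05
C = 85252.05 / 0.9911 = 86017.61
Insurance premium = 0.89% × 86017.61 = 765.56
Import duty = 86017.61 × 5.3% = 4558.93

CIF value: AUD 86017.61; import duty: AUD 4558.93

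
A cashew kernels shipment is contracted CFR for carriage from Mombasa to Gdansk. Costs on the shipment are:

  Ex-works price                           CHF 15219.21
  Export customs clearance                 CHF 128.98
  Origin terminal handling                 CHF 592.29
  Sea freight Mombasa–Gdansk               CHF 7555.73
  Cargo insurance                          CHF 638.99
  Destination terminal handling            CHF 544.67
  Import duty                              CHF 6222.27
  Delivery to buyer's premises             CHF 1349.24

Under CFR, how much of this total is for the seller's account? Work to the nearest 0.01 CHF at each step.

CFR: the seller pays costs through ocean freight to the destination port, but not insurance.
Seller's account: goods 15219.21 + export clearance 128.98 + origin terminal 592.29 + freight 7555.73 = 23496.21
Buyer's account: insurance 638.99 + destination terminal 544.67 + duty 6222.27 + delivery 1349.24 = 8755.17

Seller's account: CHF 23496.21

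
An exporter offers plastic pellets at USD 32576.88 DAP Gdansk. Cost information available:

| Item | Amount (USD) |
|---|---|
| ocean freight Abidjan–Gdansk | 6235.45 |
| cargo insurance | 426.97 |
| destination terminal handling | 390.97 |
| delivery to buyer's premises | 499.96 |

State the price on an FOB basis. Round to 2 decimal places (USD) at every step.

From DAP to FOB, the seller no longer bears: freight, insurance, destination terminal, delivery.
FOB price = 32576.88 − 6235.45 − 426.97 − 390.97 − 499.96 = 25023.53

FOB price: USD 25023.53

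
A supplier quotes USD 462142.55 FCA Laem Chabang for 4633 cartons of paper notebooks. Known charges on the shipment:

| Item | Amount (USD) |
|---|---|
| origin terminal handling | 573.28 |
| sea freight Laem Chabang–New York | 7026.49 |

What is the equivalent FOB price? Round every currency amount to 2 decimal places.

FOB price: USD 462715.83

Not relevant to the conversion: freight — on the buyer under both terms; not part of either seller's price.
From FCA to FOB, the seller additionally bears: origin terminal.
FOB price = 462142.55 + 573.28 = 462715.83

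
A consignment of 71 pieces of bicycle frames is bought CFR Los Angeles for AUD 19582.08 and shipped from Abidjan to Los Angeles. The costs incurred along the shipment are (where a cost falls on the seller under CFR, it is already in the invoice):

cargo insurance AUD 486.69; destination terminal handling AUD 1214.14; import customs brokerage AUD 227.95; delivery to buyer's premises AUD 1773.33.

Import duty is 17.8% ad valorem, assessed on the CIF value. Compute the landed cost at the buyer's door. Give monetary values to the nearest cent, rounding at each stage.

CFR: the seller pays costs through ocean freight to the destination port, but not insurance.
CIF value = CFR price + insurance = 19582.08 + 486.69 = 20068.77
Import duty = 20068.77 × 17.8% = 3572.24
Buyer bears: insurance 486.69 + destination terminal 1214.14 + brokerage 227.95 + delivery 1773.33 + duty 3572.24 = 7274.35
Landed cost = invoice 19582.08 + 7274.35 = 26856.43

Total landed cost: AUD 26856.43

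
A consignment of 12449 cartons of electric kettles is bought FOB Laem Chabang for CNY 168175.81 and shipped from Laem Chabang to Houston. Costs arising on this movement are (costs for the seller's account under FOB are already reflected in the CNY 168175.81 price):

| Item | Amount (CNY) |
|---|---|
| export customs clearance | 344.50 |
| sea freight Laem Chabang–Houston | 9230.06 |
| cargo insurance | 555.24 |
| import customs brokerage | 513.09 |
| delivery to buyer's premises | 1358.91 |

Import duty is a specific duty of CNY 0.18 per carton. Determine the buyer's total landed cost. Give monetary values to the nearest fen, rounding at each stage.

Total landed cost: CNY 182073.93

FOB: the seller bears costs until goods are on board at the origin port; the buyer bears freight, insurance and all costs thereafter.
Already in the invoice (seller's account under FOB): export clearance — exclude.
CIF value = FOB price + freight + insurance = 168175.81 + 9230.06 + 555.24 = 177961.11
Import duty = 12449 × 0.18 = 2240.82
Buyer bears: freight 9230.06 + insurance 555.24 + brokerage 513.09 + delivery 1358.91 + duty 2240.82 = 13898.12
Landed cost = invoice 168175.81 + 13898.12 = 182073.93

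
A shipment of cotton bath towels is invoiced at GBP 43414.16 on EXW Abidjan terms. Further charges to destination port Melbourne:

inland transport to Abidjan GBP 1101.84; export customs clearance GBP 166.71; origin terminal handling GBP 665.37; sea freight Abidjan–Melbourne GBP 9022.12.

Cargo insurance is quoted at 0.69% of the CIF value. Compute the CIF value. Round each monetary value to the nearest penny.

Let C be the CIF value. C = EXW price + pre-shipment costs + freight + 0.69% × C
C − 0.69% × C = 43414.16 + 1101.84 + 166.71 + 665.37 + 9022.12
0.9931 × C = 54370.20
C = 54370.20 / 0.9931 = 54747.96
Insurance premium = 0.69% × 54747.96 = 377.76

CIF value: GBP 54747.96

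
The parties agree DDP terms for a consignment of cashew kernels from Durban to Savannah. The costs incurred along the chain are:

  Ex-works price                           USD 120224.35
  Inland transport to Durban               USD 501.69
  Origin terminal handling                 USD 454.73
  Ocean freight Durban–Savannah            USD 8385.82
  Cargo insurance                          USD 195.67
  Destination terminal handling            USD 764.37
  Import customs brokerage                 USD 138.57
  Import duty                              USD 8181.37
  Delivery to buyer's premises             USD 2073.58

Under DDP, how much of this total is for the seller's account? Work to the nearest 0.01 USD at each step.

DDP: the seller bears all costs including import duty.
Seller's account: goods 120224.35 + inland to port 501.69 + origin terminal 454.73 + freight 8385.82 + insurance 195.67 + destination terminal 764.37 + brokerage 138.57 + duty 8181.37 + delivery 2073.58 = 140920.15
Buyer's account: 0.00

Seller's account: USD 140920.15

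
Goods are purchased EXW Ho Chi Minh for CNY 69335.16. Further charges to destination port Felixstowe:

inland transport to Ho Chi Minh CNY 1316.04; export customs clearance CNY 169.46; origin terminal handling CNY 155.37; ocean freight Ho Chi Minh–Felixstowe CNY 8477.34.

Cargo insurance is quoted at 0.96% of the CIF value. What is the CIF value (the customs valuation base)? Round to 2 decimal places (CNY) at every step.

CIF value: CNY 80223.52

Let C be the CIF value. C = EXW price + pre-shipment costs + freight + 0.96% × C
C − 0.96% × C = 69335.16 + 1316.04 + 169.46 + 155.37 + 8477.34
0.9904 × C = 79453.37
C = 79453.37 / 0.9904 = 80223.52
Insurance premium = 0.96% × 80223.52 = 770.15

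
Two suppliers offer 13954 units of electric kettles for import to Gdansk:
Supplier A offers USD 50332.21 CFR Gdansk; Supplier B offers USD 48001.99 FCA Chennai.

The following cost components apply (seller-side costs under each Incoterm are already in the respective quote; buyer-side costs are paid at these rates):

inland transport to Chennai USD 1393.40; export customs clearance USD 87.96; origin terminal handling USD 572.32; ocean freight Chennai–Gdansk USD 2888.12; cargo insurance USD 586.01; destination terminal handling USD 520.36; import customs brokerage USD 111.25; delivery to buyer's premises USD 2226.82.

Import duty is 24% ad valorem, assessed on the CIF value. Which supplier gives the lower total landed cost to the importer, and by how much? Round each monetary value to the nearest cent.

Supplier A is cheaper by USD 1401.48

Supplier A (CFR):
CIF value = CFR price + insurance = 50332.21 + 586.01 = 50918.22
Import duty = 50918.22 × 24% = 12220.37
Buyer bears (A): 586.01 + 520.36 + 111.25 + 2226.82 = 3444.44
Landed cost (A) = invoice 50332.21 + 3444.44 + duty 12220.37 = 65997.02
Supplier B (FCA):
CIF value = FCA price + origin terminal + freight + insurance = 48001.99 + 572.32 + 2888.12 + 586.01 = 52048.44
Import duty = 52048.44 × 24% = 12491.63
Buyer bears (B): 572.32 + 2888.12 + 586.01 + 520.36 + 111.25 + 2226.82 = 6904.88
Landed cost (B) = invoice 48001.99 + 6904.88 + duty 12491.63 = 67398.50
Difference = |65997.02 − 67398.50| = 1401.48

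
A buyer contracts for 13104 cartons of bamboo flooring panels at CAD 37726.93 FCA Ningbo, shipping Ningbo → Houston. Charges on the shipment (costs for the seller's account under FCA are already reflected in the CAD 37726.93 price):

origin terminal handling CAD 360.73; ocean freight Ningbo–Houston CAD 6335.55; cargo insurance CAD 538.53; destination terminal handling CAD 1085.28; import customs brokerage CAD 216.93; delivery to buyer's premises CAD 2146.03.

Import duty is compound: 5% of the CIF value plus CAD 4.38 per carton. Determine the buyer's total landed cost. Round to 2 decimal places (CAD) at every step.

FCA: the seller delivers export-cleared goods to the carrier; the buyer bears costs from that point.
CIF value = FCA price + origin terminal + freight + insurance = 37726.93 + 360.73 + 6335.55 + 538.53 = 44961.74
Ad valorem component: 44961.74 × 5% = 2248.09
Specific component: 13104 × 4.38 = 57395.52
Import duty = 2248.09 + 57395.52 = 59643.61
Buyer bears: origin terminal 360.73 + freight 6335.55 + insurance 538.53 + destination terminal 1085.28 + brokerage 216.93 + delivery 2146.03 + duty 59643.61 = 70326.66
Landed cost = invoice 37726.93 + 70326.66 = 108053.59

Total landed cost: CAD 108053.59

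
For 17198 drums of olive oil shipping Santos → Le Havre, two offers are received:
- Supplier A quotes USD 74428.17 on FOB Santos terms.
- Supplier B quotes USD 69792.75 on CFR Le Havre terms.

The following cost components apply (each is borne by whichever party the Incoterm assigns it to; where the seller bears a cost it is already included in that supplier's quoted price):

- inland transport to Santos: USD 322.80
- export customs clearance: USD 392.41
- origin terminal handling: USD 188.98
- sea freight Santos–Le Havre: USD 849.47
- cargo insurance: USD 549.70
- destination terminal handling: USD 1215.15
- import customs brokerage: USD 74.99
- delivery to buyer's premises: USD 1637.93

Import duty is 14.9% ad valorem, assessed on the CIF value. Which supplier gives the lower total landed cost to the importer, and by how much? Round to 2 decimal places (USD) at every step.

Supplier A (FOB):
CIF value = FOB price + freight + insurance = 74428.17 + 849.47 + 549.70 = 75827.34
Import duty = 75827.34 × 14.9% = 11298.27
Buyer bears (A): 849.47 + 549.70 + 1215.15 + 74.99 + 1637.93 = 4327.24
Landed cost (A) = invoice 74428.17 + 4327.24 + duty 11298.27 = 90053.68
Supplier B (CFR):
CIF value = CFR price + insurance = 69792.75 + 549.70 = 70342.45
Import duty = 70342.45 × 14.9% = 10481.03
Buyer bears (B): 549.70 + 1215.15 + 74.99 + 1637.93 = 3477.77
Landed cost (B) = invoice 69792.75 + 3477.77 + duty 10481.03 = 83751.55
Difference = |90053.68 − 83751.55| = 6302.13

Supplier B is cheaper by USD 6302.13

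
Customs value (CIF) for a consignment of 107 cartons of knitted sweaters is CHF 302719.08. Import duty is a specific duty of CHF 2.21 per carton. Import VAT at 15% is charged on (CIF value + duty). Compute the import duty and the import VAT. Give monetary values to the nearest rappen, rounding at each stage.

Import duty: CHF 236.47; import VAT: CHF 45443.33

Import duty = 107 × 2.21 = 236.47
VAT base = CIF + duty = 302719.08 + 236.47 = 302955.55
Import VAT = 302955.55 × 15% = 45443.33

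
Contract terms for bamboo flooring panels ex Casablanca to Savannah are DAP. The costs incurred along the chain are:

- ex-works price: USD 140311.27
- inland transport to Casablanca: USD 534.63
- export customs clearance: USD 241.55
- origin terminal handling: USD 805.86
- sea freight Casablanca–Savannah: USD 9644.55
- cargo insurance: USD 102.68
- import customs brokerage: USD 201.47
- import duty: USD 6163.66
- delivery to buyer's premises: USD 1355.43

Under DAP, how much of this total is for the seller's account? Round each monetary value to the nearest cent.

Seller's account: USD 152995.97

DAP: the seller bears all costs to the named destination except import duty and clearance.
Seller's account: goods 140311.27 + inland to port 534.63 + export clearance 241.55 + origin terminal 805.86 + freight 9644.55 + insurance 102.68 + delivery 1355.43 = 152995.97
Buyer's account: brokerage 201.47 + duty 6163.66 = 6365.13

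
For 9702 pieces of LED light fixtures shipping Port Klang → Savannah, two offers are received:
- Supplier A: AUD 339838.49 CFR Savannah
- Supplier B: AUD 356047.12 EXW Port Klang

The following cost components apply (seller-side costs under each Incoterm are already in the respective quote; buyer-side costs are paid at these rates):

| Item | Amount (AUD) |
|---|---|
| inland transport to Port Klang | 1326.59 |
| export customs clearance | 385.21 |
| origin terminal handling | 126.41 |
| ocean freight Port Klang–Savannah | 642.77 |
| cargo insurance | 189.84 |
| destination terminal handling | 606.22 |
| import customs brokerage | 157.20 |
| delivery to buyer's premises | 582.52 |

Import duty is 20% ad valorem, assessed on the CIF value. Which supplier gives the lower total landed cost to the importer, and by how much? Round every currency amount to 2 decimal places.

Supplier A is cheaper by AUD 22427.53

Supplier A (CFR):
CIF value = CFR price + insurance = 339838.49 + 189.84 = 340028.33
Import duty = 340028.33 × 20% = 68005.67
Buyer bears (A): 189.84 + 606.22 + 157.20 + 582.52 = 1535.78
Landed cost (A) = invoice 339838.49 + 1535.78 + duty 68005.67 = 409379.94
Supplier B (EXW):
CIF value = EXW price + inland to port + export clearance + origin terminal + freight + insurance = 356047.12 + 1326.59 + 385.21 + 126.41 + 642.77 + 189.84 = 358717.94
Import duty = 358717.94 × 20% = 71743.59
Buyer bears (B): 1326.59 + 385.21 + 126.41 + 642.77 + 189.84 + 606.22 + 157.20 + 582.52 = 4016.76
Landed cost (B) = invoice 356047.12 + 4016.76 + duty 71743.59 = 431807.47
Difference = |409379.94 − 431807.47| = 22427.53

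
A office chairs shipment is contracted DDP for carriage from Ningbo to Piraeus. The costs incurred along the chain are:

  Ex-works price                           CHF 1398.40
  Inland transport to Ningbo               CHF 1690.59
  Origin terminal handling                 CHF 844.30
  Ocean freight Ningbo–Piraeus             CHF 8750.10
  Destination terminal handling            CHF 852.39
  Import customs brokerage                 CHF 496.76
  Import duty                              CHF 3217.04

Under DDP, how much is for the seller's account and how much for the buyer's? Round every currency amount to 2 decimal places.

Seller: CHF 17249.58; buyer: CHF 0.00

DDP: the seller bears all costs including import duty.
Seller's account: goods 1398.40 + inland to port 1690.59 + origin terminal 844.30 + freight 8750.10 + destination terminal 852.39 + brokerage 496.76 + duty 3217.04 = 17249.58
Buyer's account: 0.00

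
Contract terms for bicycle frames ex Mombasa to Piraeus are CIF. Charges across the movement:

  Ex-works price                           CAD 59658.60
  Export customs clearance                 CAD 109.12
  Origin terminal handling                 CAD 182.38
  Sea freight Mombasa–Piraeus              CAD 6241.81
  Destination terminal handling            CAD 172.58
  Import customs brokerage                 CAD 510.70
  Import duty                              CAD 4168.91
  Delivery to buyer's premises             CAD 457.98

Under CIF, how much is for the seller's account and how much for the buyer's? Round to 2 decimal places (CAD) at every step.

CIF: the seller pays costs through ocean freight and marine insurance to the destination port.
Seller's account: goods 59658.60 + export clearance 109.12 + origin terminal 182.38 + freight 6241.81 = 66191.91
Buyer's account: destination terminal 172.58 + brokerage 510.70 + duty 4168.91 + delivery 457.98 = 5310.17

Seller: CAD 66191.91; buyer: CAD 5310.17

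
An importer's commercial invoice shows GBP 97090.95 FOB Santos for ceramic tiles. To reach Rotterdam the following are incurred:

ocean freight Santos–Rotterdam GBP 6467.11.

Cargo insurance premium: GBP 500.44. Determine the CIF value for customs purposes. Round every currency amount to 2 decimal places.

CIF value: GBP 104058.50

CIF = FOB price + freight + insurance
CIF = 97090.95 + 6467.11 + 500.44 = 104058.50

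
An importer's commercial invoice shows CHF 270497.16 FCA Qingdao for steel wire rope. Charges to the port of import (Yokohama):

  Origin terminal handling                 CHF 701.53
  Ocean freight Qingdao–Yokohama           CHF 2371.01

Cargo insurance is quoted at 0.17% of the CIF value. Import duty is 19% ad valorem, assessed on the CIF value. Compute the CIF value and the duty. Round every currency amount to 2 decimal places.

CIF value: CHF 274035.56; import duty: CHF 52066.76

Let C be the CIF value. C = FCA price + pre-shipment costs + freight + 0.17% × C
C − 0.17% × C = 270497.16 + 701.53 + 2371.01
0.9983 × C = 273569.70
C = 273569.70 / 0.9983 = 274035.56
Insurance premium = 0.17% × 274035.56 = 465.86
Import duty = 274035.56 × 19% = 52066.76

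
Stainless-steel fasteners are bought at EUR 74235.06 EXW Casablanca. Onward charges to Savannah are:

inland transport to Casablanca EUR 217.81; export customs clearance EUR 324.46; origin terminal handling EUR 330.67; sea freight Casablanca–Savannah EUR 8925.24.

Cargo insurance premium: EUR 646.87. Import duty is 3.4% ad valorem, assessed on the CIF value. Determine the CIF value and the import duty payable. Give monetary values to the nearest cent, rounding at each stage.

CIF value: EUR 84680.11; import duty: EUR 2879.12

CIF = EXW price + pre-shipment costs + freight + insurance
CIF = 74235.06 + 217.81 + 324.46 + 330.67 + 8925.24 + 646.87 = 84680.11
Import duty = 84680.11 × 3.4% = 2879.12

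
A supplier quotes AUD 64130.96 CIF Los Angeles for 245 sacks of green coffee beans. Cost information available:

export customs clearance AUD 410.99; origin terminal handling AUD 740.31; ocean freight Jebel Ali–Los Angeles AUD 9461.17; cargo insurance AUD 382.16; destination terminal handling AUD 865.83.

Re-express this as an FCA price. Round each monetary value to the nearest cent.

Not relevant to the conversion: export clearance — on the seller under both CIF and FCA; already in the CIF price and stays in the FCA price. destination terminal — on the buyer under both terms; not part of either seller's price.
From CIF to FCA, the seller no longer bears: origin terminal, freight, insurance.
FCA price = 64130.96 − 740.31 − 9461.17 − 382.16 = 53547.32

FCA price: AUD 53547.32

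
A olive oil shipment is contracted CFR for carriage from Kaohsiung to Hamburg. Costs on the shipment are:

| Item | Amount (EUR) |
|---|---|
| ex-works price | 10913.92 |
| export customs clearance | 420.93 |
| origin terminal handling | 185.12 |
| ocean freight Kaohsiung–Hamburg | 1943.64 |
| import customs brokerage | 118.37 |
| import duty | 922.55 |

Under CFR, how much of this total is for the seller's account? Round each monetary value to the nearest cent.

CFR: the seller pays costs through ocean freight to the destination port, but not insurance.
Seller's account: goods 10913.92 + export clearance 420.93 + origin terminal 185.12 + freight 1943.64 = 13463.61
Buyer's account: brokerage 118.37 + duty 922.55 = 1040.92

Seller's account: EUR 13463.61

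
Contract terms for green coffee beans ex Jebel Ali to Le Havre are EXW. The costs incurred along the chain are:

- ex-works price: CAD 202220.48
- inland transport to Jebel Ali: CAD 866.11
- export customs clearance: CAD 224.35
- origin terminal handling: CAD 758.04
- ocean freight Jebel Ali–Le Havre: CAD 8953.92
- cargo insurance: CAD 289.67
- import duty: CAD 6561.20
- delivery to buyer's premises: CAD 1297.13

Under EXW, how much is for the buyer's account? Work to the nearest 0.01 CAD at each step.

EXW: the seller makes goods available at their premises; the buyer bears all onward costs.
Seller's account: goods 202220.48 = 202220.48
Buyer's account: inland to port 866.11 + export clearance 224.35 + origin terminal 758.04 + freight 8953.92 + insurance 289.67 + duty 6561.20 + delivery 1297.13 = 18950.42

Buyer's account: CAD 18950.42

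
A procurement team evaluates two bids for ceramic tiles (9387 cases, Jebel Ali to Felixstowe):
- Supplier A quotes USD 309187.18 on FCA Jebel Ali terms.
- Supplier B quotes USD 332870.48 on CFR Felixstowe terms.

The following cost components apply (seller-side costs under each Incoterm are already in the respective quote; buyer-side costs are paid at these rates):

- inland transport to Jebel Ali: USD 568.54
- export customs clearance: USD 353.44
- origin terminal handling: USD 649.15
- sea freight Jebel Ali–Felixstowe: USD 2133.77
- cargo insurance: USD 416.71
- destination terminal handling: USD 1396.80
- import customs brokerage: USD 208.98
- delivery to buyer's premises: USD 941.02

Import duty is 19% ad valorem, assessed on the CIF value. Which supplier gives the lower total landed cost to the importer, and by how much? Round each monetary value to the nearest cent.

Supplier A is cheaper by USD 24871.46

Supplier A (FCA):
CIF value = FCA price + origin terminal + freight + insurance = 309187.18 + 649.15 + 2133.77 + 416.71 = 312386.81
Import duty = 312386.81 × 19% = 59353.49
Buyer bears (A): 649.15 + 2133.77 + 416.71 + 1396.80 + 208.98 + 941.02 = 5746.43
Landed cost (A) = invoice 309187.18 + 5746.43 + duty 59353.49 = 374287.10
Supplier B (CFR):
CIF value = CFR price + insurance = 332870.48 + 416.71 = 333287.19
Import duty = 333287.19 × 19% = 63324.57
Buyer bears (B): 416.71 + 1396.80 + 208.98 + 941.02 = 2963.51
Landed cost (B) = invoice 332870.48 + 2963.51 + duty 63324.57 = 399158.56
Difference = |374287.10 − 399158.56| = 24871.46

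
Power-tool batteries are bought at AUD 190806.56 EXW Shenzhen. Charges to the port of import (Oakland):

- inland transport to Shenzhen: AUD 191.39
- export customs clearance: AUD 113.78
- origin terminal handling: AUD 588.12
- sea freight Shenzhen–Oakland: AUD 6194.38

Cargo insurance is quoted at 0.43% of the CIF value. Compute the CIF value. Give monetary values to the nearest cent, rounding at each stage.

Let C be the CIF value. C = EXW price + pre-shipment costs + freight + 0.43% × C
C − 0.43% × C = 190806.56 + 191.39 + 113.78 + 588.12 + 6194.38
0.9957 × C = 197894.23
C = 197894.23 / 0.9957 = 198748.85
Insurance premium = 0.43% × 198748.85 = 854.62

CIF value: AUD 198748.85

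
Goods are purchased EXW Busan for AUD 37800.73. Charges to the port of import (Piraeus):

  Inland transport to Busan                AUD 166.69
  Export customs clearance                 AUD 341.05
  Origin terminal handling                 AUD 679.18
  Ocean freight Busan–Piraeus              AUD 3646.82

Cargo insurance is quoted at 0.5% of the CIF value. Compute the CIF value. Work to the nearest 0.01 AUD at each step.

Let C be the CIF value. C = EXW price + pre-shipment costs + freight + 0.5% × C
C − 0.5% × C = 37800.73 + 166.69 + 341.05 + 679.18 + 3646.82
0.995 × C = 42634.47
C = 42634.47 / 0.995 = 42848.71
Insurance premium = 0.5% × 42848.71 = 214.24

CIF value: AUD 42848.71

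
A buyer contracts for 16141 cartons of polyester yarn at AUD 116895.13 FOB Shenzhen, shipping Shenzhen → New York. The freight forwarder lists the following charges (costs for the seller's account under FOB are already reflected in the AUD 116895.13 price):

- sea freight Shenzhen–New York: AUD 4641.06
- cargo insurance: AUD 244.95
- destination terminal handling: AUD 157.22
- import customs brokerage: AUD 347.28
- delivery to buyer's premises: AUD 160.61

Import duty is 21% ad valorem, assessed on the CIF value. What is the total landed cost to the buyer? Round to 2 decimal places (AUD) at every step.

FOB: the seller bears costs until goods are on board at the origin port; the buyer bears freight, insurance and all costs thereafter.
CIF value = FOB price + freight + insurance = 116895.13 + 4641.06 + 244.95 = 121781.14
Import duty = 121781.14 × 21% = 25574.04
Buyer bears: freight 4641.06 + insurance 244.95 + destination terminal 157.22 + brokerage 347.28 + delivery 160.61 + duty 25574.04 = 31125.16
Landed cost = invoice 116895.13 + 31125.16 = 148020.29

Total landed cost: AUD 148020.29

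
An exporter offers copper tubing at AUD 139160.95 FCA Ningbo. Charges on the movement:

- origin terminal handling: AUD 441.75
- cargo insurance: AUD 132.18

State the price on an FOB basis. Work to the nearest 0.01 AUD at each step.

FOB price: AUD 139602.70

Not relevant to the conversion: insurance — on the buyer under both terms; not part of either seller's price.
From FCA to FOB, the seller additionally bears: origin terminal.
FOB price = 139160.95 + 441.75 = 139602.70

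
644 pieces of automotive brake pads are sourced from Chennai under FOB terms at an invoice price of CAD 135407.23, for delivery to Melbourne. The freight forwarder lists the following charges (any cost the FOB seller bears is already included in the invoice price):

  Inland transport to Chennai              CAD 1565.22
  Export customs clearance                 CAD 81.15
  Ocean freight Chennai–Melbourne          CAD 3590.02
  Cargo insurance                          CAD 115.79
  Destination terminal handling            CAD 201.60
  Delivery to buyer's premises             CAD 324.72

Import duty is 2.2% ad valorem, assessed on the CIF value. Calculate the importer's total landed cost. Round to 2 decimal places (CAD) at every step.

FOB: the seller bears costs until goods are on board at the origin port; the buyer bears freight, insurance and all costs thereafter.
Already in the invoice (seller's account under FOB): inland to port, export clearance — exclude.
CIF value = FOB price + freight + insurance = 135407.23 + 3590.02 + 115.79 = 139113.04
Import duty = 139113.04 × 2.2% = 3060.49
Buyer bears: freight 3590.02 + insurance 115.79 + destination terminal 201.60 + delivery 324.72 + duty 3060.49 = 7292.62
Landed cost = invoice 135407.23 + 7292.62 = 142699.85

Total landed cost: CAD 142699.85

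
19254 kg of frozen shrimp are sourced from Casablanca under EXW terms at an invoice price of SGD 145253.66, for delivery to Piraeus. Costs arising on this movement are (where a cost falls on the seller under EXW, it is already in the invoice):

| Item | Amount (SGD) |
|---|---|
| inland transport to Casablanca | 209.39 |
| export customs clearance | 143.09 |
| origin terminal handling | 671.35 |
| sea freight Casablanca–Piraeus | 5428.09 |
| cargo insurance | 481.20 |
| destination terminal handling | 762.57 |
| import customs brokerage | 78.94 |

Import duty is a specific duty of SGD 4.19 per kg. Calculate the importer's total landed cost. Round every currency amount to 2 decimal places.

EXW: the seller makes goods available at their premises; the buyer bears all onward costs.
CIF value = EXW price + inland to port + export clearance + origin terminal + freight + insurance = 145253.66 + 209.39 + 143.09 + 671.35 + 5428.09 + 481.20 = 152186.78
Import duty = 19254 × 4.19 = 80674.26
Buyer bears: inland to port 209.39 + export clearance 143.09 + origin terminal 671.35 + freight 5428.09 + insurance 481.20 + destination terminal 762.57 + brokerage 78.94 + duty 80674.26 = 88448.89
Landed cost = invoice 145253.66 + 88448.89 = 233702.55

Total landed cost: SGD 233702.55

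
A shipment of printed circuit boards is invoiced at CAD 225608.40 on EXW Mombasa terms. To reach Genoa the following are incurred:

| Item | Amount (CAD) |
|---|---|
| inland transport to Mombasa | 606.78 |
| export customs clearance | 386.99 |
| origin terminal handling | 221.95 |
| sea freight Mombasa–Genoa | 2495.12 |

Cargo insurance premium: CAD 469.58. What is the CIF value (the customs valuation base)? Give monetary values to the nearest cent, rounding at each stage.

CIF = EXW price + pre-shipment costs + freight + insurance
CIF = 225608.40 + 606.78 + 386.99 + 221.95 + 2495.12 + 469.58 = 229788.82

CIF value: CAD 229788.82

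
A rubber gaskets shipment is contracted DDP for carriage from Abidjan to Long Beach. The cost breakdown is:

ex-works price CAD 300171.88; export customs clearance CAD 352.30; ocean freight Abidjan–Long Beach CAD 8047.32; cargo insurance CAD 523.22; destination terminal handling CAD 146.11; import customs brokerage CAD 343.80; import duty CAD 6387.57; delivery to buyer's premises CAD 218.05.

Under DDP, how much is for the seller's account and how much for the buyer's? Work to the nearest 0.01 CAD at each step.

Seller: CAD 316190.25; buyer: CAD 0.00

DDP: the seller bears all costs including import duty.
Seller's account: goods 300171.88 + export clearance 352.30 + freight 8047.32 + insurance 523.22 + destination terminal 146.11 + brokerage 343.80 + duty 6387.57 + delivery 218.05 = 316190.25
Buyer's account: 0.00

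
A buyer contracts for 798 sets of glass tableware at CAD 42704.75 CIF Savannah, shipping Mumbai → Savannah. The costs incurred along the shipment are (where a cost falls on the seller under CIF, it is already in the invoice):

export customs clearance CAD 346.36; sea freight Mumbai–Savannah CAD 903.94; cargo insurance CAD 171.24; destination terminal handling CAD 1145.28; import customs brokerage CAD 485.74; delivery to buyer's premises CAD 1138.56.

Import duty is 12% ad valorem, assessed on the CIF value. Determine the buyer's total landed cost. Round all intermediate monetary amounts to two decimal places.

CIF: the seller pays costs through ocean freight and marine insurance to the destination port.
Already in the invoice (seller's account under CIF): export clearance, freight, insurance — exclude.
The CIF price already equals the CIF value: 42704.75
Import duty = 42704.75 × 12% = 5124.57
Buyer bears: destination terminal 1145.28 + brokerage 485.74 + delivery 1138.56 + duty 5124.57 = 7894.15
Landed cost = invoice 42704.75 + 7894.15 = 50598.90

Total landed cost: CAD 50598.90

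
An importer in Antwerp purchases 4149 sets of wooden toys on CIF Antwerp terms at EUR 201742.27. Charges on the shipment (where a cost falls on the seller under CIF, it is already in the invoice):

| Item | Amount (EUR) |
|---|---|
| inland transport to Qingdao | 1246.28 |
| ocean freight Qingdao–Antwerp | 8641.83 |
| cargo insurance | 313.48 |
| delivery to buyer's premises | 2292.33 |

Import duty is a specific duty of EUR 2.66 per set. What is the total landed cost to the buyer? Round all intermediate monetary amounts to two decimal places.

CIF: the seller pays costs through ocean freight and marine insurance to the destination port.
Already in the invoice (seller's account under CIF): inland to port, freight, insurance — exclude.
The CIF price already equals the CIF value: 201742.27
Import duty = 4149 × 2.66 = 11036.34
Buyer bears: delivery 2292.33 + duty 11036.34 = 13328.67
Landed cost = invoice 201742.27 + 13328.67 = 215070.94

Total landed cost: EUR 215070.94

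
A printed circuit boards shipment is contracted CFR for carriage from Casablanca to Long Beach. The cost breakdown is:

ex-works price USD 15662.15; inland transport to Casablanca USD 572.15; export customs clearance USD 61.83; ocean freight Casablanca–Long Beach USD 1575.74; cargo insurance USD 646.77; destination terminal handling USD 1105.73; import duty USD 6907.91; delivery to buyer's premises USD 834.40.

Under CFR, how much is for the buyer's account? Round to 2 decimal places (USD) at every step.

CFR: the seller pays costs through ocean freight to the destination port, but not insurance.
Seller's account: goods 15662.15 + inland to port 572.15 + export clearance 61.83 + freight 1575.74 = 17871.87
Buyer's account: insurance 646.77 + destination terminal 1105.73 + duty 6907.91 + delivery 834.40 = 9494.81

Buyer's account: USD 9494.81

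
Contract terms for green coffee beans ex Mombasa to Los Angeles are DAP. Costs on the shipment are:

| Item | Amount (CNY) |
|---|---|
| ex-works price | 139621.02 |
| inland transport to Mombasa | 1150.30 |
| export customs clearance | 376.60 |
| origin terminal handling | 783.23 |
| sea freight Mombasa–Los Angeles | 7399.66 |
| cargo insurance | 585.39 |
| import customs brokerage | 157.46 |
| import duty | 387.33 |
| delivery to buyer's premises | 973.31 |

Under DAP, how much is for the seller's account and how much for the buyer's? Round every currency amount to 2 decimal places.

DAP: the seller bears all costs to the named destination except import duty and clearance.
Seller's account: goods 139621.02 + inland to port 1150.30 + export clearance 376.60 + origin terminal 783.23 + freight 7399.66 + insurance 585.39 + delivery 973.31 = 150889.51
Buyer's account: brokerage 157.46 + duty 387.33 = 544.79

Seller: CNY 150889.51; buyer: CNY 544.79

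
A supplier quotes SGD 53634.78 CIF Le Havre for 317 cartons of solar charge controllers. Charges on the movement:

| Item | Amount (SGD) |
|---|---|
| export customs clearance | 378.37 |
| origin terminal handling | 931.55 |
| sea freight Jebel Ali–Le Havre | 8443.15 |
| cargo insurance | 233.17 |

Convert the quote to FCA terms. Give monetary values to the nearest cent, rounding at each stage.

Not relevant to the conversion: export clearance — on the seller under both CIF and FCA; already in the CIF price and stays in the FCA price.
From CIF to FCA, the seller no longer bears: origin terminal, freight, insurance.
FCA price = 53634.78 − 931.55 − 8443.15 − 233.17 = 44026.91

FCA price: SGD 44026.91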